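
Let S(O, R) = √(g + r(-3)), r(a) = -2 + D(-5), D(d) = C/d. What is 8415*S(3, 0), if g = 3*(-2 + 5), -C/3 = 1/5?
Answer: 1683*√178 ≈ 22454.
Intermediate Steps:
C = -⅗ (C = -3/5 = -3*⅕ = -⅗ ≈ -0.60000)
D(d) = -3/(5*d)
r(a) = -47/25 (r(a) = -2 - ⅗/(-5) = -2 - ⅗*(-⅕) = -2 + 3/25 = -47/25)
g = 9 (g = 3*3 = 9)
S(O, R) = √178/5 (S(O, R) = √(9 - 47/25) = √(178/25) = √178/5)
8415*S(3, 0) = 8415*(√178/5) = 1683*√178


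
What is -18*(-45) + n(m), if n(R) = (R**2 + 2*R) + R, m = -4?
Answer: 814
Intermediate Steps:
n(R) = R**2 + 3*R
-18*(-45) + n(m) = -18*(-45) - 4*(3 - 4) = 810 - 4*(-1) = 810 + 4 = 814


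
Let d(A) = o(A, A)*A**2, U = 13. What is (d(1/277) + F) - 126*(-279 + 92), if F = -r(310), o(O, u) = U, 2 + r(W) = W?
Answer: 1784256179/76729 ≈ 23254.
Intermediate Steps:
r(W) = -2 + W
o(O, u) = 13
d(A) = 13*A**2
F = -308 (F = -(-2 + 310) = -1*308 = -308)
(d(1/277) + F) - 126*(-279 + 92) = (13*(1/277)**2 - 308) - 126*(-279 + 92) = (13*(1/277)**2 - 308) - 126*(-187) = (13*(1/76729) - 308) + 23562 = (13/76729 - 308) + 23562 = -23632519/76729 + 23562 = 1784256179/76729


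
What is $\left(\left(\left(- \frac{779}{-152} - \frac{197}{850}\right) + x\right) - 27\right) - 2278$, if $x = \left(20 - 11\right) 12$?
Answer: $- \frac{7453163}{3400} \approx -2192.1$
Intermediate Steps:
$x = 108$ ($x = 9 \cdot 12 = 108$)
$\left(\left(\left(- \frac{779}{-152} - \frac{197}{850}\right) + x\right) - 27\right) - 2278 = \left(\left(\left(- \frac{779}{-152} - \frac{197}{850}\right) + 108\right) - 27\right) - 2278 = \left(\left(\left(\left(-779\right) \left(- \frac{1}{152}\right) - \frac{197}{850}\right) + 108\right) - 27\right) - 2278 = \left(\left(\left(\frac{41}{8} - \frac{197}{850}\right) + 108\right) - 27\right) - 2278 = \left(\left(\frac{16637}{3400} + 108\right) - 27\right) - 2278 = \left(\frac{383837}{3400} - 27\right) - 2278 = \frac{292037}{3400} - 2278 = - \frac{7453163}{3400}$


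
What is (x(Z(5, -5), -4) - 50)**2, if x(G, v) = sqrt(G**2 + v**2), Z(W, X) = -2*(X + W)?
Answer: 2116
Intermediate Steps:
Z(W, X) = -2*W - 2*X (Z(W, X) = -2*(W + X) = -2*W - 2*X)
(x(Z(5, -5), -4) - 50)**2 = (sqrt((-2*5 - 2*(-5))**2 + (-4)**2) - 50)**2 = (sqrt((-10 + 10)**2 + 16) - 50)**2 = (sqrt(0**2 + 16) - 50)**2 = (sqrt(0 + 16) - 50)**2 = (sqrt(16) - 50)**2 = (4 - 50)**2 = (-46)**2 = 2116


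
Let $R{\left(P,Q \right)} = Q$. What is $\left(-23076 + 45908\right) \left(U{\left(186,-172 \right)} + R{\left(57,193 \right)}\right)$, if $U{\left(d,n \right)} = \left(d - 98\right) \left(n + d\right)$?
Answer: $32535600$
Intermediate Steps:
$U{\left(d,n \right)} = \left(-98 + d\right) \left(d + n\right)$
$\left(-23076 + 45908\right) \left(U{\left(186,-172 \right)} + R{\left(57,193 \right)}\right) = \left(-23076 + 45908\right) \left(\left(186^{2} - 18228 - -16856 + 186 \left(-172\right)\right) + 193\right) = 22832 \left(\left(34596 - 18228 + 16856 - 31992\right) + 193\right) = 22832 \left(1232 + 193\right) = 22832 \cdot 1425 = 32535600$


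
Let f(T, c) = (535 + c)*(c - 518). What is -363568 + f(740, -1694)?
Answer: 2200140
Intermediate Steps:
f(T, c) = (-518 + c)*(535 + c) (f(T, c) = (535 + c)*(-518 + c) = (-518 + c)*(535 + c))
-363568 + f(740, -1694) = -363568 + (-277130 + (-1694)² + 17*(-1694)) = -363568 + (-277130 + 2869636 - 28798) = -363568 + 2563708 = 2200140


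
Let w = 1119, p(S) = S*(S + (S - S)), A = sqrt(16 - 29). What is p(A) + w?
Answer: 1106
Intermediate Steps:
A = I*sqrt(13) (A = sqrt(-13) = I*sqrt(13) ≈ 3.6056*I)
p(S) = S**2 (p(S) = S*(S + 0) = S*S = S**2)
p(A) + w = (I*sqrt(13))**2 + 1119 = -13 + 1119 = 1106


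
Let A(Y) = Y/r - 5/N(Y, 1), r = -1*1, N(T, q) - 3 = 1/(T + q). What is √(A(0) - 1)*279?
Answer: 837*I/2 ≈ 418.5*I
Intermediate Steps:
N(T, q) = 3 + 1/(T + q)
r = -1
A(Y) = -Y - 5*(1 + Y)/(4 + 3*Y) (A(Y) = Y/(-1) - 5*(Y + 1)/(1 + 3*Y + 3*1) = Y*(-1) - 5*(1 + Y)/(1 + 3*Y + 3) = -Y - 5*(1 + Y)/(4 + 3*Y))
√(A(0) - 1)*279 = √((-5 - 9*0 - 3*0²)/(4 + 3*0) - 1)*279 = √((-5 + 0 - 3*0)/(4 + 0) - 1)*279 = √((-5 + 0 + 0)/4 - 1)*279 = √((¼)*(-5) - 1)*279 = √(-5/4 - 1)*279 = √(-9/4)*279 = (3*I/2)*279 = 837*I/2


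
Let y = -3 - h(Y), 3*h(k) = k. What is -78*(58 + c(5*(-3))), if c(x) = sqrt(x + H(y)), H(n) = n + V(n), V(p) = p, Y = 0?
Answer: -4524 - 78*I*sqrt(21) ≈ -4524.0 - 357.44*I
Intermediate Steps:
h(k) = k/3
y = -3 (y = -3 - 0/3 = -3 - 1*0 = -3 + 0 = -3)
H(n) = 2*n (H(n) = n + n = 2*n)
c(x) = sqrt(-6 + x) (c(x) = sqrt(x + 2*(-3)) = sqrt(x - 6) = sqrt(-6 + x))
-78*(58 + c(5*(-3))) = -78*(58 + sqrt(-6 + 5*(-3))) = -78*(58 + sqrt(-6 - 15)) = -78*(58 + sqrt(-21)) = -78*(58 + I*sqrt(21)) = -4524 - 78*I*sqrt(21)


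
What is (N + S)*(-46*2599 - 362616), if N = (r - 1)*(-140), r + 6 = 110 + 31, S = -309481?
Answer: 158267962970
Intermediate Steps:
r = 135 (r = -6 + (110 + 31) = -6 + 141 = 135)
N = -18760 (N = (135 - 1)*(-140) = 134*(-140) = -18760)
(N + S)*(-46*2599 - 362616) = (-18760 - 309481)*(-46*2599 - 362616) = -328241*(-119554 - 362616) = -328241*(-482170) = 158267962970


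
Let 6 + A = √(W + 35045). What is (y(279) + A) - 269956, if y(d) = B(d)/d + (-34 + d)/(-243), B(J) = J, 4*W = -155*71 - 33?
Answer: -65600768/243 + √129142/2 ≈ -2.6978e+5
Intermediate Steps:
W = -5519/2 (W = (-155*71 - 33)/4 = (-11005 - 33)/4 = (¼)*(-11038) = -5519/2 ≈ -2759.5)
y(d) = 277/243 - d/243 (y(d) = d/d + (-34 + d)/(-243) = 1 + (-34 + d)*(-1/243) = 1 + (34/243 - d/243) = 277/243 - d/243)
A = -6 + √129142/2 (A = -6 + √(-5519/2 + 35045) = -6 + √(64571/2) = -6 + √129142/2 ≈ 173.68)
(y(279) + A) - 269956 = ((277/243 - 1/243*279) + (-6 + √129142/2)) - 269956 = ((277/243 - 31/27) + (-6 + √129142/2)) - 269956 = (-2/243 + (-6 + √129142/2)) - 269956 = (-1460/243 + √129142/2) - 269956 = -65600768/243 + √129142/2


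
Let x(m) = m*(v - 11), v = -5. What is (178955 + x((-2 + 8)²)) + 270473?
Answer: 448852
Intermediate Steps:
x(m) = -16*m (x(m) = m*(-5 - 11) = m*(-16) = -16*m)
(178955 + x((-2 + 8)²)) + 270473 = (178955 - 16*(-2 + 8)²) + 270473 = (178955 - 16*6²) + 270473 = (178955 - 16*36) + 270473 = (178955 - 576) + 270473 = 178379 + 270473 = 448852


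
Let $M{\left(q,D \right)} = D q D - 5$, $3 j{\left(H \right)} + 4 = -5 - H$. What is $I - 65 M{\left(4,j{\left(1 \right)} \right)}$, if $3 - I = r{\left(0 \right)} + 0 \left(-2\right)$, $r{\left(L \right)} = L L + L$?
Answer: $- \frac{23048}{9} \approx -2560.9$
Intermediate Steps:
$j{\left(H \right)} = -3 - \frac{H}{3}$ ($j{\left(H \right)} = - \frac{4}{3} + \frac{-5 - H}{3} = - \frac{4}{3} - \left(\frac{5}{3} + \frac{H}{3}\right) = -3 - \frac{H}{3}$)
$r{\left(L \right)} = L + L^{2}$ ($r{\left(L \right)} = L^{2} + L = L + L^{2}$)
$M{\left(q,D \right)} = -5 + q D^{2}$ ($M{\left(q,D \right)} = q D^{2} - 5 = -5 + q D^{2}$)
$I = 3$ ($I = 3 - \left(0 \left(1 + 0\right) + 0 \left(-2\right)\right) = 3 - \left(0 \cdot 1 + 0\right) = 3 - \left(0 + 0\right) = 3 - 0 = 3 + 0 = 3$)
$I - 65 M{\left(4,j{\left(1 \right)} \right)} = 3 - 65 \left(-5 + 4 \left(-3 - \frac{1}{3}\right)^{2}\right) = 3 - 65 \left(-5 + 4 \left(- \frac{10}{3}\right)^{2}\right) = 3 - 65 \left(-5 + 4 \cdot \frac{100}{9}\right) = 3 - 65 \left(-5 + \frac{400}{9}\right) = 3 - \frac{23075}{9} = - \frac{23048}{9}$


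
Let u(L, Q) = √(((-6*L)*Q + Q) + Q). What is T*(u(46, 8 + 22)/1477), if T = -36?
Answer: -72*I*√2055/1477 ≈ -2.2098*I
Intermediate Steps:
u(L, Q) = √(2*Q - 6*L*Q) (u(L, Q) = √((-6*L*Q + Q) + Q) = √((Q - 6*L*Q) + Q) = √(2*Q - 6*L*Q))
T*(u(46, 8 + 22)/1477) = -36*√2*√((8 + 22)*(1 - 3*46))/1477 = -36*√2*√(30*(1 - 138))/1477 = -36*√2*√(30*(-137))/1477 = -36*√2*√(-4110)/1477 = -36*√2*(I*√4110)/1477 = -36*2*I*√2055/1477 = -72*I*√2055/1477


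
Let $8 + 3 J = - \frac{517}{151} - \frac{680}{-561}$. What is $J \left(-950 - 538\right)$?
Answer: $\frac{25238960}{4983} \approx 5065.0$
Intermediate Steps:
$J = - \frac{50885}{14949}$ ($J = - \frac{8}{3} + \frac{- \frac{517}{151} - \frac{680}{-561}}{3} = - \frac{8}{3} + \frac{\left(-517\right) \frac{1}{151} - - \frac{40}{33}}{3} = - \frac{8}{3} + \frac{- \frac{517}{151} + \frac{40}{33}}{3} = - \frac{8}{3} + \frac{1}{3} \left(- \frac{11021}{4983}\right) = - \frac{8}{3} - \frac{11021}{14949} = - \frac{50885}{14949} \approx -3.4039$)
$J \left(-950 - 538\right) = - \frac{50885 \left(-950 - 538\right)}{14949} = \left(- \frac{50885}{14949}\right) \left(-1488\right) = \frac{25238960}{4983}$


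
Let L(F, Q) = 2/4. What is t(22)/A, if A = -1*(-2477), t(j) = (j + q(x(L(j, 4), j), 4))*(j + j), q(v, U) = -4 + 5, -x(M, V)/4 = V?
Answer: 1012/2477 ≈ 0.40856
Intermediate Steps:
L(F, Q) = 1/2 (L(F, Q) = 2*(1/4) = 1/2)
x(M, V) = -4*V
q(v, U) = 1
t(j) = 2*j*(1 + j) (t(j) = (j + 1)*(j + j) = (1 + j)*(2*j) = 2*j*(1 + j))
A = 2477
t(22)/A = (2*22*(1 + 22))/2477 = (2*22*23)*(1/2477) = 1012*(1/2477) = 1012/2477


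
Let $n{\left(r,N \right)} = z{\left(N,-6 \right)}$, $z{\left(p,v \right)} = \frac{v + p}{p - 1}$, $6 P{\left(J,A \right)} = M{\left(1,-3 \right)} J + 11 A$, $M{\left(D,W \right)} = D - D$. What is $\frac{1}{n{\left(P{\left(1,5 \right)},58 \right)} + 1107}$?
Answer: $\frac{57}{63151} \approx 0.0009026$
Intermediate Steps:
$M{\left(D,W \right)} = 0$
$P{\left(J,A \right)} = \frac{11 A}{6}$ ($P{\left(J,A \right)} = \frac{0 J + 11 A}{6} = \frac{0 + 11 A}{6} = \frac{11 A}{6}$)
$z{\left(p,v \right)} = \frac{p + v}{-1 + p}$
$n{\left(r,N \right)} = \frac{-6 + N}{-1 + N}$ ($n{\left(r,N \right)} = \frac{N - 6}{-1 + N} = \frac{-6 + N}{-1 + N}$)
$\frac{1}{n{\left(P{\left(1,5 \right)},58 \right)} + 1107} = \frac{1}{\frac{-6 + 58}{-1 + 58} + 1107} = \frac{1}{\frac{1}{57} \cdot 52 + 1107} = \frac{1}{\frac{52}{57} + 1107} = \frac{1}{\frac{63151}{57}} = \frac{57}{63151}$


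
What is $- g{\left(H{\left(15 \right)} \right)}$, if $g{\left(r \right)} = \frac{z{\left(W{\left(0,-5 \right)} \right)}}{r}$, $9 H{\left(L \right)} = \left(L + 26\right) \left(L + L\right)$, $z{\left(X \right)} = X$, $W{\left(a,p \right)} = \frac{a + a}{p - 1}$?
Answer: $0$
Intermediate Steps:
$W{\left(a,p \right)} = \frac{2 a}{-1 + p}$
$H{\left(L \right)} = \frac{2 L \left(26 + L\right)}{9}$ ($H{\left(L \right)} = \frac{\left(L + 26\right) \left(L + L\right)}{9} = \frac{\left(26 + L\right) 2 L}{9} = \frac{2 L \left(26 + L\right)}{9}$)
$g{\left(r \right)} = 0$ ($g{\left(r \right)} = \frac{2 \cdot 0 \frac{1}{-1 - 5}}{r} = \frac{2 \cdot 0 \frac{1}{-6}}{r} = \frac{2 \cdot 0 \left(- \frac{1}{6}\right)}{r} = \frac{0}{r} = 0$)
$- g{\left(H{\left(15 \right)} \right)} = \left(-1\right) 0 = 0$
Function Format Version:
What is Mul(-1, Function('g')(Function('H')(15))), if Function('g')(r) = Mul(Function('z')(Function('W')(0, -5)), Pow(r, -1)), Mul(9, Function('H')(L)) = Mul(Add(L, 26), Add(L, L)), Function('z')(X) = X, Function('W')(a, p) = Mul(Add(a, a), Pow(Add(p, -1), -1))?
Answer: 0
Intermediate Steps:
Function('W')(a, p) = Mul(2, a, Pow(Add(-1, p), -1)) (Function('W')(a, p) = Mul(Mul(2, a), Pow(Add(-1, p), -1)) = Mul(2, a, Pow(Add(-1, p), -1)))
Function('H')(L) = Mul(Rational(2, 9), L, Add(26, L)) (Function('H')(L) = Mul(Rational(1, 9), Mul(Add(L, 26), Add(L, L))) = Mul(Rational(1, 9), Mul(Add(26, L), Mul(2, L))) = Mul(Rational(1, 9), Mul(2, L, Add(26, L))) = Mul(Rational(2, 9), L, Add(26, L)))
Function('g')(r) = 0 (Function('g')(r) = Mul(Mul(2, 0, Pow(Add(-1, -5), -1)), Pow(r, -1)) = Mul(Mul(2, 0, Pow(-6, -1)), Pow(r, -1)) = Mul(Mul(2, 0, Rational(-1, 6)), Pow(r, -1)) = Mul(0, Pow(r, -1)) = 0)
Mul(-1, Function('g')(Function('H')(15))) = Mul(-1, 0) = 0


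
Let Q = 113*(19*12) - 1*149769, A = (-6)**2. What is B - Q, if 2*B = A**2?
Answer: 124653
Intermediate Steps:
A = 36
B = 648 (B = (1/2)*36**2 = (1/2)*1296 = 648)
Q = -124005 (Q = 113*228 - 149769 = 25764 - 149769 = -124005)
B - Q = 648 - 1*(-124005) = 648 + 124005 = 124653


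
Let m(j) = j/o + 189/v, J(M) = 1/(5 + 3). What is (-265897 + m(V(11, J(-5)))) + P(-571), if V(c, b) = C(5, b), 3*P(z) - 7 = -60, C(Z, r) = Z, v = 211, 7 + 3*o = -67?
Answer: -12455942353/46842 ≈ -2.6591e+5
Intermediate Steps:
o = -74/3 (o = -7/3 + (1/3)*(-67) = -7/3 - 67/3 = -74/3 ≈ -24.667)
J(M) = 1/8
P(z) = -53/3 (P(z) = 7/3 + (1/3)*(-60) = 7/3 - 20 = -53/3)
V(c, b) = 5
m(j) = 189/211 - 3*j/74 (m(j) = j/(-74/3) + 189/211 = j*(-3/74) + 189*(1/211) = -3*j/74 + 189/211 = 189/211 - 3*j/74)
(-265897 + m(V(11, J(-5)))) + P(-571) = (-265897 + (189/211 - 3/74*5)) - 53/3 = (-265897 + (189/211 - 15/74)) - 53/3 = (-265897 + 10821/15614) - 53/3 = -4151704937/15614 - 53/3 = -12455942353/46842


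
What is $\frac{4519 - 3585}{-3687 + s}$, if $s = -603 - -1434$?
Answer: $- \frac{467}{1428} \approx -0.32703$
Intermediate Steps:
$s = 831$ ($s = -603 + 1434 = 831$)
$\frac{4519 - 3585}{-3687 + s} = \frac{4519 - 3585}{-3687 + 831} = \frac{934}{-2856} = 934 \left(- \frac{1}{2856}\right) = - \frac{467}{1428}$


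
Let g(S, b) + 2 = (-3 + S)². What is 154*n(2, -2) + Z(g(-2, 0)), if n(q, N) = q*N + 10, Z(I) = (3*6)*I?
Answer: 1338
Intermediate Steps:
g(S, b) = -2 + (-3 + S)²
Z(I) = 18*I
n(q, N) = 10 + N*q (n(q, N) = N*q + 10 = 10 + N*q)
154*n(2, -2) + Z(g(-2, 0)) = 154*(10 - 2*2) + 18*(-2 + (-3 - 2)²) = 154*(10 - 4) + 18*(-2 + (-5)²) = 154*6 + 18*(-2 + 25) = 924 + 18*23 = 924 + 414 = 1338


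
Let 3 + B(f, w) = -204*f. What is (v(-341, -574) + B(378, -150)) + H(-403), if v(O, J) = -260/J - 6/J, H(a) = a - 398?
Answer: -3194537/41 ≈ -77916.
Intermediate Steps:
H(a) = -398 + a
B(f, w) = -3 - 204*f
v(O, J) = -266/J
(v(-341, -574) + B(378, -150)) + H(-403) = (-266/(-574) + (-3 - 204*378)) + (-398 - 403) = (-266*(-1/574) + (-3 - 77112)) - 801 = (19/41 - 77115) - 801 = -3161696/41 - 801 = -3194537/41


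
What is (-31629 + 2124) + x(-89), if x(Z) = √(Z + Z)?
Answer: -29505 + I*√178 ≈ -29505.0 + 13.342*I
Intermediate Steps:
x(Z) = √2*√Z (x(Z) = √(2*Z) = √2*√Z)
(-31629 + 2124) + x(-89) = (-31629 + 2124) + √2*√(-89) = -29505 + √2*(I*√89) = -29505 + I*√178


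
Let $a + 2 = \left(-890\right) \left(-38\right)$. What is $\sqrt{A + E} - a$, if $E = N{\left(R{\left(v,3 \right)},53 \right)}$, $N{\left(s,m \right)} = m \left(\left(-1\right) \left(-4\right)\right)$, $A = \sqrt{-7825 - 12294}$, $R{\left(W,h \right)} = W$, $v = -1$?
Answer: $-33818 + \sqrt{212 + i \sqrt{20119}} \approx -33803.0 + 4.6408 i$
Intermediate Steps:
$A = i \sqrt{20119}$ ($A = \sqrt{-20119} = i \sqrt{20119} \approx 141.84 i$)
$a = 33818$ ($a = -2 - -33820 = -2 + 33820 = 33818$)
$N{\left(s,m \right)} = 4 m$ ($N{\left(s,m \right)} = m 4 = 4 m$)
$E = 212$ ($E = 4 \cdot 53 = 212$)
$\sqrt{A + E} - a = \sqrt{i \sqrt{20119} + 212} - 33818 = \sqrt{212 + i \sqrt{20119}} - 33818 = -33818 + \sqrt{212 + i \sqrt{20119}}$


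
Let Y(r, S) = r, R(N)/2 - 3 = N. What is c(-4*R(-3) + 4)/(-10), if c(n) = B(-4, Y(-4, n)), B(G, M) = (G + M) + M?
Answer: 6/5 ≈ 1.2000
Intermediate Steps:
R(N) = 6 + 2*N
B(G, M) = G + 2*M
c(n) = -12 (c(n) = -4 + 2*(-4) = -4 - 8 = -12)
c(-4*R(-3) + 4)/(-10) = -12/(-10) = -12*(-⅒) = 6/5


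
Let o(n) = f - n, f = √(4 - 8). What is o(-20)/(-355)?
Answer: -4/71 - 2*I/355 ≈ -0.056338 - 0.0056338*I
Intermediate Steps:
f = 2*I (f = √(-4) = 2*I ≈ 2.0*I)
o(n) = -n + 2*I (o(n) = 2*I - n = -n + 2*I)
o(-20)/(-355) = (-1*(-20) + 2*I)/(-355) = (20 + 2*I)*(-1/355) = -4/71 - 2*I/355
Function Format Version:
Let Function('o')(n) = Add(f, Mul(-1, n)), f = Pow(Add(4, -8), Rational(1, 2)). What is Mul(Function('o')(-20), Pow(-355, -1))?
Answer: Add(Rational(-4, 71), Mul(Rational(-2, 355), I)) ≈ Add(-0.056338, Mul(-0.0056338, I))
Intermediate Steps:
f = Mul(2, I) (f = Pow(-4, Rational(1, 2)) = Mul(2, I) ≈ Mul(2.0000, I))
Function('o')(n) = Add(Mul(-1, n), Mul(2, I)) (Function('o')(n) = Add(Mul(2, I), Mul(-1, n)) = Add(Mul(-1, n), Mul(2, I)))
Mul(Function('o')(-20), Pow(-355, -1)) = Mul(Add(Mul(-1, -20), Mul(2, I)), Pow(-355, -1)) = Mul(Add(20, Mul(2, I)), Rational(-1, 355)) = Add(Rational(-4, 71), Mul(Rational(-2, 355), I))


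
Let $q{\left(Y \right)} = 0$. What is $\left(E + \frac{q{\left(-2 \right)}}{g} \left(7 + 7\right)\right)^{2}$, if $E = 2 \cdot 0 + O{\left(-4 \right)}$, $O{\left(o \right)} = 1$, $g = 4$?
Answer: $1$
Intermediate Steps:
$E = 1$ ($E = 2 \cdot 0 + 1 = 0 + 1 = 1$)
$\left(E + \frac{q{\left(-2 \right)}}{g} \left(7 + 7\right)\right)^{2} = \left(1 + \frac{0}{4} \left(7 + 7\right)\right)^{2} = \left(1 + 0 \cdot \frac{1}{4} \cdot 14\right)^{2} = \left(1 + 0 \cdot 14\right)^{2} = \left(1 + 0\right)^{2} = 1^{2} = 1$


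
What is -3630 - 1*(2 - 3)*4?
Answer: -3626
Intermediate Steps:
-3630 - 1*(2 - 3)*4 = -3630 - 1*(-1)*4 = -3630 - (-1)*4 = -3630 - 1*(-4) = -3630 + 4 = -3626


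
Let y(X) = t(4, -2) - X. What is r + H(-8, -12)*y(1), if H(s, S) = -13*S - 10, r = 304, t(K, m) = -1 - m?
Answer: 304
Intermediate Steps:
H(s, S) = -10 - 13*S
y(X) = 1 - X (y(X) = (-1 - 1*(-2)) - X = (-1 + 2) - X = 1 - X)
r + H(-8, -12)*y(1) = 304 + (-10 - 13*(-12))*(1 - 1*1) = 304 + (-10 + 156)*(1 - 1) = 304 + 146*0 = 304 + 0 = 304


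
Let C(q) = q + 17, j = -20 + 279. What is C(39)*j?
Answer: 14504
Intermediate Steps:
j = 259
C(q) = 17 + q
C(39)*j = (17 + 39)*259 = 56*259 = 14504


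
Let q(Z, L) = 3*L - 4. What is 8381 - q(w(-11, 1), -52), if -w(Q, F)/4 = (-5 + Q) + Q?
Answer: 8541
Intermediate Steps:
w(Q, F) = 20 - 8*Q (w(Q, F) = -4*((-5 + Q) + Q) = -4*(-5 + 2*Q) = 20 - 8*Q)
q(Z, L) = -4 + 3*L
8381 - q(w(-11, 1), -52) = 8381 - (-4 + 3*(-52)) = 8381 - (-4 - 156) = 8381 - 1*(-160) = 8381 + 160 = 8541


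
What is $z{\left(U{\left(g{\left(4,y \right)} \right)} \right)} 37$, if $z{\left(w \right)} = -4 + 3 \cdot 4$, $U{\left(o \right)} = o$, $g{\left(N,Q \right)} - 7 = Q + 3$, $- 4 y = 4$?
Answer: $296$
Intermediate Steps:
$y = -1$ ($y = \left(- \frac{1}{4}\right) 4 = -1$)
$g{\left(N,Q \right)} = 10 + Q$ ($g{\left(N,Q \right)} = 7 + \left(Q + 3\right) = 7 + \left(3 + Q\right) = 10 + Q$)
$z{\left(w \right)} = 8$ ($z{\left(w \right)} = -4 + 12 = 8$)
$z{\left(U{\left(g{\left(4,y \right)} \right)} \right)} 37 = 8 \cdot 37 = 296$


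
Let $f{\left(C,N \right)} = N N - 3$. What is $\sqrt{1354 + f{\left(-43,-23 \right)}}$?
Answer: $2 \sqrt{470} \approx 43.359$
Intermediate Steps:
$f{\left(C,N \right)} = -3 + N^{2}$ ($f{\left(C,N \right)} = N^{2} - 3 = -3 + N^{2}$)
$\sqrt{1354 + f{\left(-43,-23 \right)}} = \sqrt{1354 - \left(3 - \left(-23\right)^{2}\right)} = \sqrt{1354 + \left(-3 + 529\right)} = \sqrt{1354 + 526} = \sqrt{1880} = 2 \sqrt{470}$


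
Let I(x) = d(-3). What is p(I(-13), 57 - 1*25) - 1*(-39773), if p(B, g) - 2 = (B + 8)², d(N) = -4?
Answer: 39791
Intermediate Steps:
I(x) = -4
p(B, g) = 2 + (8 + B)² (p(B, g) = 2 + (B + 8)² = 2 + (8 + B)²)
p(I(-13), 57 - 1*25) - 1*(-39773) = (2 + (8 - 4)²) - 1*(-39773) = (2 + 4²) + 39773 = (2 + 16) + 39773 = 18 + 39773 = 39791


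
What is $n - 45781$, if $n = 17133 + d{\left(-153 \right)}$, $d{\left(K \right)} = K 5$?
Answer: $-29413$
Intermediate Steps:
$d{\left(K \right)} = 5 K$
$n = 16368$ ($n = 17133 + 5 \left(-153\right) = 17133 - 765 = 16368$)
$n - 45781 = 16368 - 45781 = -29413$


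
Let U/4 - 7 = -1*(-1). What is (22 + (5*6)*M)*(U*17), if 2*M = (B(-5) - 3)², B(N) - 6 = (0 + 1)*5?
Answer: 534208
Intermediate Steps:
U = 32 (U = 28 + 4*(-1*(-1)) = 28 + 4*1 = 28 + 4 = 32)
B(N) = 11 (B(N) = 6 + (0 + 1)*5 = 6 + 1*5 = 6 + 5 = 11)
M = 32 (M = (11 - 3)²/2 = (½)*8² = (½)*64 = 32)
(22 + (5*6)*M)*(U*17) = (22 + (5*6)*32)*(32*17) = (22 + 30*32)*544 = (22 + 960)*544 = 982*544 = 534208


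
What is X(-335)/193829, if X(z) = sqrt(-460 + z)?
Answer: I*sqrt(795)/193829 ≈ 0.00014547*I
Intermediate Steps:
X(-335)/193829 = sqrt(-460 - 335)/193829 = sqrt(-795)*(1/193829) = (I*sqrt(795))*(1/193829) = I*sqrt(795)/193829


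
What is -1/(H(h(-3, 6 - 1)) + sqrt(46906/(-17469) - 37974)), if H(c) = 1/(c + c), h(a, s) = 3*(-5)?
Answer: 58230/66341473141 + 600*I*sqrt(321921988998)/66341473141 ≈ 8.7773e-7 + 0.0051315*I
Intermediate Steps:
h(a, s) = -15
H(c) = 1/(2*c)
-1/(H(h(-3, 6 - 1)) + sqrt(46906/(-17469) - 37974)) = -1/((1/2)/(-15) + sqrt(46906/(-17469) - 37974)) = -1/((1/2)*(-1/15) + sqrt(46906*(-1/17469) - 37974)) = -1/(-1/30 + sqrt(-46906/17469 - 37974)) = -1/(-1/30 + sqrt(-663414712/17469)) = -1/(-1/30 + 2*I*sqrt(321921988998)/5823)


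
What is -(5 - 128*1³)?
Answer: 123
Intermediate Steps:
-(5 - 128*1³) = -(5 - 128*1) = -(5 - 128) = -1*(-123) = 123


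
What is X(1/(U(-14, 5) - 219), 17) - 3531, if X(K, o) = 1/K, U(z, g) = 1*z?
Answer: -3764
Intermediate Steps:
U(z, g) = z
X(1/(U(-14, 5) - 219), 17) - 3531 = 1/(1/(-14 - 219)) - 3531 = 1/(1/(-233)) - 3531 = 1/(-1/233) - 3531 = -233 - 3531 = -3764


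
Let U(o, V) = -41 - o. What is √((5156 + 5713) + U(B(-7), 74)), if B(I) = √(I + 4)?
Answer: √(10828 - I*√3) ≈ 104.06 - 0.0083*I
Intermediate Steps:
B(I) = √(4 + I)
√((5156 + 5713) + U(B(-7), 74)) = √((5156 + 5713) + (-41 - √(4 - 7))) = √(10869 + (-41 - √(-3))) = √(10869 + (-41 - I*√3)) = √(10828 - I*√3)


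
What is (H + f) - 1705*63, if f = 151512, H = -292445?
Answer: -248348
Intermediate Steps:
(H + f) - 1705*63 = (-292445 + 151512) - 1705*63 = -140933 - 107415 = -248348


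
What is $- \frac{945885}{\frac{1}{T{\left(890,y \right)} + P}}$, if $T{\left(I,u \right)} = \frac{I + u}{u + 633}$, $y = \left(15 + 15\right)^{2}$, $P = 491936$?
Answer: $- \frac{237776469775010}{511} \approx -4.6532 \cdot 10^{11}$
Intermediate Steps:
$y = 900$ ($y = 30^{2} = 900$)
$T{\left(I,u \right)} = \frac{I + u}{633 + u}$
$- \frac{945885}{\frac{1}{T{\left(890,y \right)} + P}} = - \frac{945885}{\frac{1}{\frac{890 + 900}{633 + 900} + 491936}} = - \frac{945885}{\frac{1}{\frac{1}{1533} \cdot 1790 + 491936}} = - \frac{945885}{\frac{1}{\frac{1790}{1533} + 491936}} = - \frac{945885}{\frac{1}{\frac{754139678}{1533}}} = - \frac{945885}{\frac{1533}{754139678}} = \left(-945885\right) \frac{754139678}{1533} = - \frac{237776469775010}{511}$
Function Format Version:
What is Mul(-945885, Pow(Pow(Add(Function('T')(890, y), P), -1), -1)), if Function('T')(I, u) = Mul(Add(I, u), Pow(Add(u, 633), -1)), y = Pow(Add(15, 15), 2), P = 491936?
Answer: Rational(-237776469775010, 511) ≈ -4.6532e+11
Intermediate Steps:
y = 900 (y = Pow(30, 2) = 900)
Function('T')(I, u) = Mul(Pow(Add(633, u), -1), Add(I, u)) (Function('T')(I, u) = Mul(Add(I, u), Pow(Add(633, u), -1)) = Mul(Pow(Add(633, u), -1), Add(I, u)))
Mul(-945885, Pow(Pow(Add(Function('T')(890, y), P), -1), -1)) = Mul(-945885, Pow(Pow(Add(Mul(Pow(Add(633, 900), -1), Add(890, 900)), 491936), -1), -1)) = Mul(-945885, Pow(Pow(Add(Mul(Pow(1533, -1), 1790), 491936), -1), -1)) = Mul(-945885, Pow(Pow(Add(Mul(Rational(1, 1533), 1790), 491936), -1), -1)) = Mul(-945885, Pow(Pow(Add(Rational(1790, 1533), 491936), -1), -1)) = Mul(-945885, Pow(Pow(Rational(754139678, 1533), -1), -1)) = Mul(-945885, Pow(Rational(1533, 754139678), -1)) = Mul(-945885, Rational(754139678, 1533)) = Rational(-237776469775010, 511)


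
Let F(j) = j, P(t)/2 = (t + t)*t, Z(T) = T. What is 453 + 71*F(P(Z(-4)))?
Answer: 4997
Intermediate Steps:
P(t) = 4*t² (P(t) = 2*((t + t)*t) = 2*((2*t)*t) = 2*(2*t²) = 4*t²)
453 + 71*F(P(Z(-4))) = 453 + 71*(4*(-4)²) = 453 + 71*(4*16) = 453 + 71*64 = 453 + 4544 = 4997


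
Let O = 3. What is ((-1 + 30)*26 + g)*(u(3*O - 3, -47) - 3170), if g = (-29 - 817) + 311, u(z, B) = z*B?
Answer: -755988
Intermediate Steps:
u(z, B) = B*z
g = -535 (g = -846 + 311 = -535)
((-1 + 30)*26 + g)*(u(3*O - 3, -47) - 3170) = ((-1 + 30)*26 - 535)*(-47*(3*3 - 3) - 3170) = (29*26 - 535)*(-47*(9 - 3) - 3170) = (754 - 535)*(-47*6 - 3170) = 219*(-282 - 3170) = 219*(-3452) = -755988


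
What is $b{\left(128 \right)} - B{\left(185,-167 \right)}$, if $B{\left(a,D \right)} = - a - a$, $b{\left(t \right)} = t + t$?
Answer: $626$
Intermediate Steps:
$b{\left(t \right)} = 2 t$
$B{\left(a,D \right)} = - 2 a$
$b{\left(128 \right)} - B{\left(185,-167 \right)} = 2 \cdot 128 - \left(-2\right) 185 = 256 - -370 = 256 + 370 = 626$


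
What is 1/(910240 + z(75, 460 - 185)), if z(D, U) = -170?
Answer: 1/910070 ≈ 1.0988e-6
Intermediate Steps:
1/(910240 + z(75, 460 - 185)) = 1/(910240 - 170) = 1/910070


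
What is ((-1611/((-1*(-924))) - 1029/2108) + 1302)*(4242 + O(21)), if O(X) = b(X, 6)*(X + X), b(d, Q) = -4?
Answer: 30696600600/5797 ≈ 5.2953e+6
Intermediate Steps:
O(X) = -8*X (O(X) = -4*(X + X) = -8*X)
((-1611/((-1*(-924))) - 1029/2108) + 1302)*(4242 + O(21)) = ((-1611/((-1*(-924))) - 1029/2108) + 1302)*(4242 - 8*21) = ((-1611/924 - 1029*1/2108) + 1302)*(4242 - 168) = ((-1611*1/924 - 1029/2108) + 1302)*4074 = ((-537/308 - 1029/2108) + 1302)*4074 = (-90558/40579 + 1302)*4074 = (52743300/40579)*4074 = 30696600600/5797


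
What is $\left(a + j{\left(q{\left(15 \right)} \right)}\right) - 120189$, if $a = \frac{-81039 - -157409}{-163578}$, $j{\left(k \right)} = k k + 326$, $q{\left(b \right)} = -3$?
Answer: $- \frac{9802776991}{81789} \approx -1.1985 \cdot 10^{5}$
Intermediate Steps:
$j{\left(k \right)} = 326 + k^{2}$ ($j{\left(k \right)} = k^{2} + 326 = 326 + k^{2}$)
$a = - \frac{38185}{81789}$ ($a = \left(-81039 + 157409\right) \left(- \frac{1}{163578}\right) = 76370 \left(- \frac{1}{163578}\right) = - \frac{38185}{81789} \approx -0.46687$)
$\left(a + j{\left(q{\left(15 \right)} \right)}\right) - 120189 = \left(- \frac{38185}{81789} + \left(326 + \left(-3\right)^{2}\right)\right) - 120189 = \left(- \frac{38185}{81789} + \left(326 + 9\right)\right) - 120189 = \left(- \frac{38185}{81789} + 335\right) - 120189 = \frac{27361130}{81789} - 120189 = - \frac{9802776991}{81789}$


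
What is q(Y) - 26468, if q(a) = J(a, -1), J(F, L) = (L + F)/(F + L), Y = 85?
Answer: -26467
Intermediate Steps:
J(F, L) = 1 (J(F, L) = (F + L)/(F + L) = 1)
q(a) = 1
q(Y) - 26468 = 1 - 26468 = -26467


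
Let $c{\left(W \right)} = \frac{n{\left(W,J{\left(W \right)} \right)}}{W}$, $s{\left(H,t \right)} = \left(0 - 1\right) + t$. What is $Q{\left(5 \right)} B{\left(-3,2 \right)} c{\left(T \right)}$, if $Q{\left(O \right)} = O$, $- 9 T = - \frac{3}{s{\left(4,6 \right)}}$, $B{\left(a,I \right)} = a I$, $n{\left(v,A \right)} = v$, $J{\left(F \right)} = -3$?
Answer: $-30$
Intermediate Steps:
$s{\left(H,t \right)} = -1 + t$
$B{\left(a,I \right)} = I a$
$T = \frac{1}{15}$ ($T = - \frac{\left(-3\right) \frac{1}{-1 + 6}}{9} = - \frac{\left(-3\right) \frac{1}{5}}{9} = \left(- \frac{1}{9}\right) \left(- \frac{3}{5}\right) = \frac{1}{15} \approx 0.066667$)
$c{\left(W \right)} = 1$ ($c{\left(W \right)} = \frac{W}{W} = 1$)
$Q{\left(5 \right)} B{\left(-3,2 \right)} c{\left(T \right)} = 5 \cdot 2 \left(-3\right) 1 = 5 \left(-6\right) 1 = \left(-30\right) 1 = -30$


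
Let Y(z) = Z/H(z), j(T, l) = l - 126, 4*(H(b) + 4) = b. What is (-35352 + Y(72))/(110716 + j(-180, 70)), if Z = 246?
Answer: -247341/774620 ≈ -0.31931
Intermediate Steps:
H(b) = -4 + b/4
j(T, l) = -126 + l
Y(z) = 246/(-4 + z/4)
(-35352 + Y(72))/(110716 + j(-180, 70)) = (-35352 + 984/(-16 + 72))/(110716 + (-126 + 70)) = (-35352 + 984/56)/(110716 - 56) = (-35352 + 984*(1/56))/110660 = (-35352 + 123/7)*(1/110660) = -247341/7*1/110660 = -247341/774620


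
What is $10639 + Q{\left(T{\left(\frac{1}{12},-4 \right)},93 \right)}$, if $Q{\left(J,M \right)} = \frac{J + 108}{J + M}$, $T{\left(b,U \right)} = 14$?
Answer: $\frac{1138495}{107} \approx 10640.0$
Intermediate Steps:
$Q{\left(J,M \right)} = \frac{108 + J}{J + M}$
$10639 + Q{\left(T{\left(\frac{1}{12},-4 \right)},93 \right)} = 10639 + \frac{108 + 14}{14 + 93} = 10639 + \frac{1}{107} \cdot 122 = 10639 + \frac{122}{107} = \frac{1138495}{107}$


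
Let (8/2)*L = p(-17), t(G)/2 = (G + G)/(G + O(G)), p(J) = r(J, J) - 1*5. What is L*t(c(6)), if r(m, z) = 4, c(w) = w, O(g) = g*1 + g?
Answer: -⅓ ≈ -0.33333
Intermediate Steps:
O(g) = 2*g (O(g) = g + g = 2*g)
p(J) = -1 (p(J) = 4 - 1*5 = 4 - 5 = -1)
t(G) = 4/3 (t(G) = 2*((G + G)/(G + 2*G)) = 2*((2*G)/((3*G))) = 2*((2*G)*(1/(3*G))) = 2*(⅔) = 4/3)
L = -¼ (L = (¼)*(-1) = -¼ ≈ -0.25000)
L*t(c(6)) = -¼*4/3 = -⅓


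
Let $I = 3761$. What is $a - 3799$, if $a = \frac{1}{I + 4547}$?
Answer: $- \frac{31562091}{8308} \approx -3799.0$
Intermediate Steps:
$a = \frac{1}{8308}$ ($a = \frac{1}{3761 + 4547} = \frac{1}{8308} \approx 0.00012037$)
$a - 3799 = \frac{1}{8308} - 3799 = - \frac{31562091}{8308}$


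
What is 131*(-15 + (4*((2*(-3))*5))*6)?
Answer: -96285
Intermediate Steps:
131*(-15 + (4*((2*(-3))*5))*6) = 131*(-15 + (4*(-6*5))*6) = 131*(-15 + (4*(-30))*6) = 131*(-15 - 120*6) = 131*(-15 - 720) = 131*(-735) = -96285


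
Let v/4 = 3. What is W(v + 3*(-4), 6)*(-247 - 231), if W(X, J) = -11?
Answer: 5258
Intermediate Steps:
v = 12 (v = 4*3 = 12)
W(v + 3*(-4), 6)*(-247 - 231) = -11*(-247 - 231) = -11*(-478) = 5258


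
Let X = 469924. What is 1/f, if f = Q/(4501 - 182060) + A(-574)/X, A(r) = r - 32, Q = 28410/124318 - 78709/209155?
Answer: -542391145232514123910/699000010941874493 ≈ -775.95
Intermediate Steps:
Q = -1921425956/13000865645 (Q = 28410*(1/124318) - 78709*1/209155 = 14205/62159 - 78709/209155 = -1921425956/13000865645 ≈ -0.14779)
A(r) = -32 + r
f = -699000010941874493/542391145232514123910 (f = -1921425956/(13000865645*(4501 - 182060)) + (-32 - 574)/469924 = -1921425956/13000865645/(-177559) - 606*1/469924 = -1921425956/13000865645*(-1/177559) - 303/234962 = 1921425956/2308420703060555 - 303/234962 = -699000010941874493/542391145232514123910 ≈ -0.0012887)
1/f = 1/(-699000010941874493/542391145232514123910) = -542391145232514123910/699000010941874493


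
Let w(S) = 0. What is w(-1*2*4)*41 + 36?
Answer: 36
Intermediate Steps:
w(-1*2*4)*41 + 36 = 0*41 + 36 = 0 + 36 = 36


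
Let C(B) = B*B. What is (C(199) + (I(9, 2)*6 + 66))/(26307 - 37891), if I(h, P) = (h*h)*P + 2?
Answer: -40651/11584 ≈ -3.5092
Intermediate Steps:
I(h, P) = 2 + P*h² (I(h, P) = h²*P + 2 = P*h² + 2 = 2 + P*h²)
C(B) = B²
(C(199) + (I(9, 2)*6 + 66))/(26307 - 37891) = (199² + ((2 + 2*9²)*6 + 66))/(26307 - 37891) = (39601 + ((2 + 2*81)*6 + 66))/(-11584) = (39601 + ((2 + 162)*6 + 66))*(-1/11584) = (39601 + (164*6 + 66))*(-1/11584) = (39601 + (984 + 66))*(-1/11584) = (39601 + 1050)*(-1/11584) = 40651*(-1/11584) = -40651/11584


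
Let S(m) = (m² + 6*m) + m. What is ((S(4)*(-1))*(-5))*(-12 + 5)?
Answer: -1540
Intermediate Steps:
S(m) = m² + 7*m
((S(4)*(-1))*(-5))*(-12 + 5) = (((4*(7 + 4))*(-1))*(-5))*(-12 + 5) = (((4*11)*(-1))*(-5))*(-7) = ((44*(-1))*(-5))*(-7) = -44*(-5)*(-7) = 220*(-7) = -1540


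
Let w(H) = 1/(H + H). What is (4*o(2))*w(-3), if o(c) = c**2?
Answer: -8/3 ≈ -2.6667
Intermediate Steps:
w(H) = 1/(2*H)
(4*o(2))*w(-3) = (4*2**2)*((1/2)/(-3)) = (4*4)*((1/2)*(-1/3)) = 16*(-1/6) = -8/3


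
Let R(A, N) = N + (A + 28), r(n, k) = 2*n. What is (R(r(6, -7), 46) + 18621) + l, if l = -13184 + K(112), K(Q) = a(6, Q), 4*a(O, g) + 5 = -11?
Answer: 5519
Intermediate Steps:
a(O, g) = -4 (a(O, g) = -5/4 + (¼)*(-11) = -5/4 - 11/4 = -4)
K(Q) = -4
R(A, N) = 28 + A + N (R(A, N) = N + (28 + A) = 28 + A + N)
l = -13188 (l = -13184 - 4 = -13188)
(R(r(6, -7), 46) + 18621) + l = ((28 + 2*6 + 46) + 18621) - 13188 = ((28 + 12 + 46) + 18621) - 13188 = (86 + 18621) - 13188 = 18707 - 13188 = 5519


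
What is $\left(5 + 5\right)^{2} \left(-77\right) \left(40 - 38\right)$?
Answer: $-15400$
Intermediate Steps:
$\left(5 + 5\right)^{2} \left(-77\right) \left(40 - 38\right) = 10^{2} \left(-77\right) \left(40 - 38\right) = 100 \left(-77\right) 2 = \left(-7700\right) 2 = -15400$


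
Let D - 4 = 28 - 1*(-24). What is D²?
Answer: 3136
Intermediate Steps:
D = 56 (D = 4 + (28 - 1*(-24)) = 4 + (28 + 24) = 4 + 52 = 56)
D² = 56² = 3136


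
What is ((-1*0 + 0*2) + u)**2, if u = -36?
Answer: 1296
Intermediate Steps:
((-1*0 + 0*2) + u)**2 = ((-1*0 + 0*2) - 36)**2 = ((0 + 0) - 36)**2 = (0 - 36)**2 = (-36)**2 = 1296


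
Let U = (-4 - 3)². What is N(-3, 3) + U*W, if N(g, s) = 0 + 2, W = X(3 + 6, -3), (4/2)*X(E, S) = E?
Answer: 445/2 ≈ 222.50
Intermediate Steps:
X(E, S) = E/2
W = 9/2 (W = (3 + 6)/2 = (½)*9 = 9/2 ≈ 4.5000)
N(g, s) = 2
U = 49 (U = (-7)² = 49)
N(-3, 3) + U*W = 2 + 49*(9/2) = 2 + 441/2 = 445/2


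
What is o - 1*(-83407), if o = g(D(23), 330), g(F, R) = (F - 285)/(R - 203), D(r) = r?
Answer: 10592427/127 ≈ 83405.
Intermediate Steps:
g(F, R) = (-285 + F)/(-203 + R)
o = -262/127 (o = (-285 + 23)/(-203 + 330) = -262/127 ≈ -2.0630)
o - 1*(-83407) = -262/127 - 1*(-83407) = -262/127 + 83407 = 10592427/127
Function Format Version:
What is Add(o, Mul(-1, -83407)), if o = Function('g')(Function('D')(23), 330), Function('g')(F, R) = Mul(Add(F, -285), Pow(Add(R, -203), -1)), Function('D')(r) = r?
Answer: Rational(10592427, 127) ≈ 83405.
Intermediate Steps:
Function('g')(F, R) = Mul(Pow(Add(-203, R), -1), Add(-285, F)) (Function('g')(F, R) = Mul(Add(-285, F), Pow(Add(-203, R), -1)) = Mul(Pow(Add(-203, R), -1), Add(-285, F)))
o = Rational(-262, 127) (o = Mul(Pow(Add(-203, 330), -1), Add(-285, 23)) = Mul(Pow(127, -1), -262) = Mul(Rational(1, 127), -262) = Rational(-262, 127) ≈ -2.0630)
Add(o, Mul(-1, -83407)) = Add(Rational(-262, 127), Mul(-1, -83407)) = Add(Rational(-262, 127), 83407) = Rational(10592427, 127)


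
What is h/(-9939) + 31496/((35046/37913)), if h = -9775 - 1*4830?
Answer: 1978124958017/58053699 ≈ 34074.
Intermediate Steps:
h = -14605 (h = -9775 - 4830 = -14605)
h/(-9939) + 31496/((35046/37913)) = -14605/(-9939) + 31496/((35046/37913)) = -14605*(-1/9939) + 31496/((35046*(1/37913))) = 14605/9939 + 31496/(35046/37913) = 14605/9939 + 31496*(37913/35046) = 14605/9939 + 597053924/17523 = 1978124958017/58053699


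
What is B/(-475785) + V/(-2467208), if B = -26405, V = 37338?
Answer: 4738176691/117386055828 ≈ 0.040364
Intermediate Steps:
B/(-475785) + V/(-2467208) = -26405/(-475785) + 37338/(-2467208) = -26405*(-1/475785) + 37338*(-1/2467208) = 5281/95157 - 18669/1233604 = 4738176691/117386055828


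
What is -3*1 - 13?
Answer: -16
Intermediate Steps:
-3*1 - 13 = -3 - 13 = -16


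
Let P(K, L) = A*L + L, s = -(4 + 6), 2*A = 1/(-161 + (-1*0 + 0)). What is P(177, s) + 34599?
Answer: 5568834/161 ≈ 34589.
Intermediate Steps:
A = -1/322 (A = 1/(2*(-161 + (-1*0 + 0))) = 1/(2*(-161 + (0 + 0))) = 1/(2*(-161 + 0)) = (1/2)/(-161) = (1/2)*(-1/161) = -1/322 ≈ -0.0031056)
s = -10 (s = -1*10 = -10)
P(K, L) = 321*L/322 (P(K, L) = -L/322 + L = 321*L/322)
P(177, s) + 34599 = (321/322)*(-10) + 34599 = -1605/161 + 34599 = 5568834/161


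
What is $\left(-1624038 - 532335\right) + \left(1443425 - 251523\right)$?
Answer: $-964471$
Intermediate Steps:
$\left(-1624038 - 532335\right) + \left(1443425 - 251523\right) = -2156373 + 1191902 = -964471$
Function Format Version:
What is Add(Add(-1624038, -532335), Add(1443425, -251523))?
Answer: -964471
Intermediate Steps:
Add(Add(-1624038, -532335), Add(1443425, -251523)) = Add(-2156373, 1191902) = -964471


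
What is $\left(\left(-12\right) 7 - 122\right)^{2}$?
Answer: $42436$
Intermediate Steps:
$\left(\left(-12\right) 7 - 122\right)^{2} = \left(-84 - 122\right)^{2} = \left(-206\right)^{2} = 42436$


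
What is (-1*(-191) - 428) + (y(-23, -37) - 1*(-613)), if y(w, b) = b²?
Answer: 1745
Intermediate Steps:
(-1*(-191) - 428) + (y(-23, -37) - 1*(-613)) = (-1*(-191) - 428) + ((-37)² - 1*(-613)) = (191 - 428) + (1369 + 613) = -237 + 1982 = 1745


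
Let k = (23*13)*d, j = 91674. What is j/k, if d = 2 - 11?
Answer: -10186/299 ≈ -34.067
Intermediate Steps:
d = -9
k = -2691 (k = (23*13)*(-9) = 299*(-9) = -2691)
j/k = 91674/(-2691) = 91674*(-1/2691) = -10186/299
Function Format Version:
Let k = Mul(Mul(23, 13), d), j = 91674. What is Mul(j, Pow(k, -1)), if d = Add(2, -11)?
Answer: Rational(-10186, 299) ≈ -34.067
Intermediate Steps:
d = -9
k = -2691 (k = Mul(Mul(23, 13), -9) = Mul(299, -9) = -2691)
Mul(j, Pow(k, -1)) = Mul(91674, Pow(-2691, -1)) = Mul(91674, Rational(-1, 2691)) = Rational(-10186, 299)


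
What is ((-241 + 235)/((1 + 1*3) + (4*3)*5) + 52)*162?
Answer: 134541/16 ≈ 8408.8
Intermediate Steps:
((-241 + 235)/((1 + 1*3) + (4*3)*5) + 52)*162 = (-6/((1 + 3) + 12*5) + 52)*162 = (-6/(4 + 60) + 52)*162 = (-6/64 + 52)*162 = (-6*1/64 + 52)*162 = (-3/32 + 52)*162 = (1661/32)*162 = 134541/16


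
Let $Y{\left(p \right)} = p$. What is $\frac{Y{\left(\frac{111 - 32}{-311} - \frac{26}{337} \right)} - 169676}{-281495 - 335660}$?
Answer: $\frac{17783267241}{64682164085} \approx 0.27493$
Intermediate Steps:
$\frac{Y{\left(\frac{111 - 32}{-311} - \frac{26}{337} \right)} - 169676}{-281495 - 335660} = \frac{\left(\frac{111 - 32}{-311} - \frac{26}{337}\right) - 169676}{-281495 - 335660} = \frac{\left(\left(111 - 32\right) \left(- \frac{1}{311}\right) - \frac{26}{337}\right) - 169676}{-617155} = \left(\left(79 \left(- \frac{1}{311}\right) - \frac{26}{337}\right) - 169676\right) \left(- \frac{1}{617155}\right) = \left(\left(- \frac{79}{311} - \frac{26}{337}\right) - 169676\right) \left(- \frac{1}{617155}\right) = \left(- \frac{34709}{104807} - 169676\right) \left(- \frac{1}{617155}\right) = \left(- \frac{17783267241}{104807}\right) \left(- \frac{1}{617155}\right) = \frac{17783267241}{64682164085}$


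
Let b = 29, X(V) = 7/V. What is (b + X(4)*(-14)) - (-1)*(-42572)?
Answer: -85135/2 ≈ -42568.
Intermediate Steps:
(b + X(4)*(-14)) - (-1)*(-42572) = (29 + (7/4)*(-14)) - (-1)*(-42572) = (29 + (7*(¼))*(-14)) - 1*42572 = (29 + (7/4)*(-14)) - 42572 = (29 - 49/2) - 42572 = 9/2 - 42572 = -85135/2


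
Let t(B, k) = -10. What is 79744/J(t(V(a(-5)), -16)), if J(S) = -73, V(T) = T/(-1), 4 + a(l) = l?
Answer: -79744/73 ≈ -1092.4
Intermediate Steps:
a(l) = -4 + l
V(T) = -T (V(T) = T*(-1) = -T)
79744/J(t(V(a(-5)), -16)) = 79744/(-73) = 79744*(-1/73) = -79744/73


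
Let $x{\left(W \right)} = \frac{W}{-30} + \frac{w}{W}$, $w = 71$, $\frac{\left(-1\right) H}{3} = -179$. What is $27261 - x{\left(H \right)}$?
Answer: $\frac{146486983}{5370} \approx 27279.0$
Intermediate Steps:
$H = 537$ ($H = \left(-3\right) \left(-179\right) = 537$)
$x{\left(W \right)} = \frac{71}{W} - \frac{W}{30}$ ($x{\left(W \right)} = \frac{W}{-30} + \frac{71}{W} = W \left(- \frac{1}{30}\right) + \frac{71}{W} = - \frac{W}{30} + \frac{71}{W} = \frac{71}{W} - \frac{W}{30}$)
$27261 - x{\left(H \right)} = 27261 - \left(\frac{71}{537} - \frac{179}{10}\right) = 27261 - - \frac{95413}{5370} = 27261 + \frac{95413}{5370} = \frac{146486983}{5370}$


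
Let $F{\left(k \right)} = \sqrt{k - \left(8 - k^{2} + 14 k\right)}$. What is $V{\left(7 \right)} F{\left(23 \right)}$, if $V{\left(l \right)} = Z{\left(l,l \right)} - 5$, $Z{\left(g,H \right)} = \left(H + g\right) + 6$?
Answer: $15 \sqrt{222} \approx 223.49$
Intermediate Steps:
$Z{\left(g,H \right)} = 6 + H + g$
$V{\left(l \right)} = 1 + 2 l$ ($V{\left(l \right)} = \left(6 + l + l\right) - 5 = \left(6 + 2 l\right) - 5 = 1 + 2 l$)
$F{\left(k \right)} = \sqrt{-8 + k^{2} - 13 k}$ ($F{\left(k \right)} = \sqrt{k - \left(8 - k^{2} + 14 k\right)} = \sqrt{-8 + k^{2} - 13 k}$)
$V{\left(7 \right)} F{\left(23 \right)} = \left(1 + 2 \cdot 7\right) \sqrt{-8 + 23^{2} - 299} = \left(1 + 14\right) \sqrt{-8 + 529 - 299} = 15 \sqrt{222}$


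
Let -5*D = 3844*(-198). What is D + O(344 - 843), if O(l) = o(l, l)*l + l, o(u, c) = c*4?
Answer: 5738637/5 ≈ 1.1477e+6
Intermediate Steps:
o(u, c) = 4*c
O(l) = l + 4*l² (O(l) = (4*l)*l + l = 4*l² + l = l + 4*l²)
D = 761112/5 (D = -3844*(-198)/5 = -⅕*(-761112) = 761112/5 ≈ 1.5222e+5)
D + O(344 - 843) = 761112/5 + (344 - 843)*(1 + 4*(344 - 843)) = 761112/5 - 499*(1 + 4*(-499)) = 761112/5 - 499*(1 - 1996) = 761112/5 - 499*(-1995) = 761112/5 + 995505 = 5738637/5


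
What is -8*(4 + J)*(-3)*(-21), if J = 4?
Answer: -4032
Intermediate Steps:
-8*(4 + J)*(-3)*(-21) = -8*(4 + 4)*(-3)*(-21) = -64*(-3)*(-21) = -8*(-24)*(-21) = 192*(-21) = -4032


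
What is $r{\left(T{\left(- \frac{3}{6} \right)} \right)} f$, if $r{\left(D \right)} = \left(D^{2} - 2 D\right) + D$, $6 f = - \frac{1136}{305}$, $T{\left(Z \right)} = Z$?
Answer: $- \frac{142}{305} \approx -0.46557$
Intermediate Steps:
$f = - \frac{568}{915}$ ($f = \frac{\left(-1136\right) \frac{1}{305}}{6} = \frac{1}{6} \left(- \frac{1136}{305}\right) = - \frac{568}{915} \approx -0.62076$)
$r{\left(D \right)} = D^{2} - D$
$r{\left(T{\left(- \frac{3}{6} \right)} \right)} f = - \frac{3}{6} \left(-1 - \frac{3}{6}\right) \left(- \frac{568}{915}\right) = \left(-3\right) \frac{1}{6} \left(-1 - \frac{1}{2}\right) \left(- \frac{568}{915}\right) = - \frac{-1 - \frac{1}{2}}{2} \left(- \frac{568}{915}\right) = \left(- \frac{1}{2}\right) \left(- \frac{3}{2}\right) \left(- \frac{568}{915}\right) = \frac{3}{4} \left(- \frac{568}{915}\right) = - \frac{142}{305}$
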